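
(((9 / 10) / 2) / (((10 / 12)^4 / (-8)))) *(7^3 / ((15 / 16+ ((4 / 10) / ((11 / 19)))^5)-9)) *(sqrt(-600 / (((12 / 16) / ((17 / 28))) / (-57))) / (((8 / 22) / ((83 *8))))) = 53784578354411520 *sqrt(13566) / 63655921687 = 98411276.23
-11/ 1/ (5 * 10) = -11/ 50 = -0.22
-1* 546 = -546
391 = 391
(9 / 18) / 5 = 1 / 10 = 0.10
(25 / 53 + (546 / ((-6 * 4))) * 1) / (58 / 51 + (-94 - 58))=240873 / 1631128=0.15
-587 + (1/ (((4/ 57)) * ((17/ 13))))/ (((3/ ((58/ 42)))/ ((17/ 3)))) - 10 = -568.58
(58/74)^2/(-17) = -841/23273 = -0.04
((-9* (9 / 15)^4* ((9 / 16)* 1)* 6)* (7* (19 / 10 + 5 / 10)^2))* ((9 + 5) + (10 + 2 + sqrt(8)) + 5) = -76881798 / 15625 - 4960116* sqrt(2) / 15625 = -5369.37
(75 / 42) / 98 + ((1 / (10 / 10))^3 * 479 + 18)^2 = 338896373 / 1372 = 247009.02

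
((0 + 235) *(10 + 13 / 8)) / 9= 7285 / 24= 303.54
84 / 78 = 14 / 13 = 1.08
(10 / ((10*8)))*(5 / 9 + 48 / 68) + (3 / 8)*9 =1081 / 306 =3.53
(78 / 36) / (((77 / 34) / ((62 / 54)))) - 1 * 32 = -192733 / 6237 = -30.90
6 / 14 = 3 / 7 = 0.43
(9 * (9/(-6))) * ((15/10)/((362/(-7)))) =567/1448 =0.39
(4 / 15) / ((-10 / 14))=-28 / 75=-0.37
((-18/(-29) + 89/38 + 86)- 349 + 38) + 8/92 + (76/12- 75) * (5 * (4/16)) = -11701624/38019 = -307.78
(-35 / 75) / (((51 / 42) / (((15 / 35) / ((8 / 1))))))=-7 / 340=-0.02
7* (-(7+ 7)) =-98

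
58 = 58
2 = 2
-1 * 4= -4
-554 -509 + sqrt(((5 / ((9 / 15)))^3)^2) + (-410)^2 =4525624 / 27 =167615.70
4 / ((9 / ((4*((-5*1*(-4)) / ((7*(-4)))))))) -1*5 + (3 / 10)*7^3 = 60877 / 630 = 96.63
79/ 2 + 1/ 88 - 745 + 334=-32691/ 88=-371.49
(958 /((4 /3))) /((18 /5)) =2395 /12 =199.58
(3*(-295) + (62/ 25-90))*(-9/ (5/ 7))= 1531719/ 125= 12253.75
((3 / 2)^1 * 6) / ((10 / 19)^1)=171 / 10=17.10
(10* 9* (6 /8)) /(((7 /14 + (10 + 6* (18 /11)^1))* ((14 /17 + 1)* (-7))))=-8415 /32333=-0.26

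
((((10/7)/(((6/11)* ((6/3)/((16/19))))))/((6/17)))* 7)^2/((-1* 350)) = -279752/204687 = -1.37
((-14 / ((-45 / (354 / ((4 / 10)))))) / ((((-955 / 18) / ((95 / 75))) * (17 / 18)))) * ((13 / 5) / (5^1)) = -7344792 / 2029375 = -3.62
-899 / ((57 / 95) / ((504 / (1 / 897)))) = -677378520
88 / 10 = 8.80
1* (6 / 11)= 6 / 11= 0.55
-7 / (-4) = 7 / 4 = 1.75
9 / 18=0.50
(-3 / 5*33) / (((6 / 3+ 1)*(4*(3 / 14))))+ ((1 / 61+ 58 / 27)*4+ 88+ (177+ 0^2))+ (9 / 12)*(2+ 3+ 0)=8884187 / 32940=269.71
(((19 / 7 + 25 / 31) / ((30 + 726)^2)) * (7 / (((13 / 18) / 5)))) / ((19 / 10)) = 4775 / 30390633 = 0.00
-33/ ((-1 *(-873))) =-0.04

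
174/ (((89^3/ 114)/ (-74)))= -1467864/ 704969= -2.08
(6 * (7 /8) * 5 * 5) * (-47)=-24675 /4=-6168.75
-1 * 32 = -32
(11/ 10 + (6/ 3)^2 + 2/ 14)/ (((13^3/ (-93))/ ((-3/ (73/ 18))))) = 921537/ 5613335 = 0.16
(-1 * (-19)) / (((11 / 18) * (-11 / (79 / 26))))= -13509 / 1573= -8.59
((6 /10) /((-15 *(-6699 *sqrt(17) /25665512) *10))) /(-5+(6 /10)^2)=-188717 *sqrt(17) /971355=-0.80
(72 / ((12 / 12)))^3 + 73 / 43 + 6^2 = 16051285 / 43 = 373285.70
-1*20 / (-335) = 4 / 67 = 0.06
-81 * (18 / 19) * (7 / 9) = -1134 / 19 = -59.68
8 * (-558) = -4464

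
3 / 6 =1 / 2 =0.50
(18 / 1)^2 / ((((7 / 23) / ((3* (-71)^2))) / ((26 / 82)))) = 1465055748 / 287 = 5104723.86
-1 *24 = -24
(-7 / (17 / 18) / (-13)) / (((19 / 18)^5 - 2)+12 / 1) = 238085568 / 4723163159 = 0.05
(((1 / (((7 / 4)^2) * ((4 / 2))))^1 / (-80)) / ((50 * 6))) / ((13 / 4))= -1 / 477750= -0.00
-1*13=-13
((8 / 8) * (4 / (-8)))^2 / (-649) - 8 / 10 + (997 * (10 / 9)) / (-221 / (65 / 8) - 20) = -2835251 / 116820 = -24.27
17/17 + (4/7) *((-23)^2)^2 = 1119371/7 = 159910.14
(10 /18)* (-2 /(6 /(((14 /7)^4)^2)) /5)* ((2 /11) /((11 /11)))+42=40.28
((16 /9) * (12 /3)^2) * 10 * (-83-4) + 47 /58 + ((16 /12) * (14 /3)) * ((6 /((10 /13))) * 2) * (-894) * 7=-632189.06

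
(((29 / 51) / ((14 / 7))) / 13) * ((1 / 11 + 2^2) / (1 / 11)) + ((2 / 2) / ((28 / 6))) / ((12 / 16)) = 3929 / 3094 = 1.27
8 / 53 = 0.15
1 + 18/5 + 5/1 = 48/5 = 9.60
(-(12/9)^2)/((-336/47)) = 47/189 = 0.25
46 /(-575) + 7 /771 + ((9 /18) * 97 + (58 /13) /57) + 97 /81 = 12778625779 /257089950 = 49.70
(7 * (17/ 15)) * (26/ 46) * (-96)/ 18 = -24752/ 1035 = -23.91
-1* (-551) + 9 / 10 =5519 / 10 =551.90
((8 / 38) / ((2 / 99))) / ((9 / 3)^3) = 22 / 57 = 0.39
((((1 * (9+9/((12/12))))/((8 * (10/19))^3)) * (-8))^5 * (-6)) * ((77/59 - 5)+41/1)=5919129733024669198294769553/989855744000000000000000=5979.79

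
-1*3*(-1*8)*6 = 144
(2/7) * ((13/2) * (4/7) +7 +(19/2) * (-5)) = -515/49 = -10.51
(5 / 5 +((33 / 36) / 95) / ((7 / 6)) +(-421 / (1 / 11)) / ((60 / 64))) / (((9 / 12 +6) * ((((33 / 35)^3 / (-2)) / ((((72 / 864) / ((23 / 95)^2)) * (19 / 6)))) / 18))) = 217856762160625 / 1539864513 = 141477.88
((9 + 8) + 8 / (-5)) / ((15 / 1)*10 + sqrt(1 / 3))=6930 / 67499 - 77*sqrt(3) / 337495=0.10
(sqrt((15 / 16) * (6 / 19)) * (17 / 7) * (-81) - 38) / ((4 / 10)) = -20655 * sqrt(190) / 1064 - 95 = -362.58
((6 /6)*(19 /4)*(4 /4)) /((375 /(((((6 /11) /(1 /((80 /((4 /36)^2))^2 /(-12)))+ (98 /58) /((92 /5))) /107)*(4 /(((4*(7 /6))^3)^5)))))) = -1018091902185248391 /12213013353052050676121600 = -0.00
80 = 80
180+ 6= 186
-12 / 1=-12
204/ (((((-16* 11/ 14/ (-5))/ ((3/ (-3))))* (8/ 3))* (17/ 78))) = -12285/ 88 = -139.60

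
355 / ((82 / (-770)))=-136675 / 41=-3333.54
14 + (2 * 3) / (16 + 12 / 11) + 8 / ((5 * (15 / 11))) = 109447 / 7050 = 15.52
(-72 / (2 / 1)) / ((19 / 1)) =-36 / 19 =-1.89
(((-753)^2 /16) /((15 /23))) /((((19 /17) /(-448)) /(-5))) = 2069204844 /19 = 108905518.11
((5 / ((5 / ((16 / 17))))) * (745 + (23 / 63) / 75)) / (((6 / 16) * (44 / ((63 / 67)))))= 112644736 / 2819025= 39.96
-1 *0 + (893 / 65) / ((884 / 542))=242003 / 28730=8.42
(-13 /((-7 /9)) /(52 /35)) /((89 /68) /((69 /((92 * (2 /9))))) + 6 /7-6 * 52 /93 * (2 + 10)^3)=-4482135 /2309162624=-0.00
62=62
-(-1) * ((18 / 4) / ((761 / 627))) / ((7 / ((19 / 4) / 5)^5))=13972626657 / 34092800000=0.41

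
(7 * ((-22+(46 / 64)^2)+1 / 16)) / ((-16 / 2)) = 153545 / 8192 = 18.74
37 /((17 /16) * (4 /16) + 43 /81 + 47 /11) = 2109888 /289067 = 7.30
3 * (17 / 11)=51 / 11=4.64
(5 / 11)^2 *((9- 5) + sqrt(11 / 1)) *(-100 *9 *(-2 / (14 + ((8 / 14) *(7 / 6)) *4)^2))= 162 *sqrt(11) / 121 + 648 / 121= 9.80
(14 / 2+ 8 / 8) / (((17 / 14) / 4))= 26.35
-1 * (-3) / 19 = 3 / 19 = 0.16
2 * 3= 6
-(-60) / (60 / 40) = 40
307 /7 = 43.86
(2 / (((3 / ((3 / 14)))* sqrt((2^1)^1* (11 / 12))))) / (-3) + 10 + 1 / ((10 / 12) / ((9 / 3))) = 68 / 5- sqrt(66) / 231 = 13.56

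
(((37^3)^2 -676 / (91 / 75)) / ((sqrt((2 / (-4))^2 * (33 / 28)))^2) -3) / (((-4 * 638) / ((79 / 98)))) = -2063776575401 / 750288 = -2750645.85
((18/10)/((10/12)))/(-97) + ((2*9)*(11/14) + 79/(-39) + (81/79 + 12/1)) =1313789207/52299975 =25.12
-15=-15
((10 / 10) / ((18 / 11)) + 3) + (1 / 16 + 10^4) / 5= 1442609 / 720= 2003.62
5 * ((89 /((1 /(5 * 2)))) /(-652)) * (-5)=11125 /326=34.13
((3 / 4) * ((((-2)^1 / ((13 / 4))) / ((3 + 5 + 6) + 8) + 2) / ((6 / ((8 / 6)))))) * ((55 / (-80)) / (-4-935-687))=0.00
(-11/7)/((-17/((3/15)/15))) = 11/8925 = 0.00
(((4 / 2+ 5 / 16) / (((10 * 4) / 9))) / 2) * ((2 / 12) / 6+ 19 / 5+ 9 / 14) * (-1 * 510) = -10629471 / 17920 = -593.16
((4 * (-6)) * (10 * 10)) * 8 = -19200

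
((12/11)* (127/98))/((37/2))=1524/19943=0.08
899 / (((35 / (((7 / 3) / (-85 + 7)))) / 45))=-899 / 26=-34.58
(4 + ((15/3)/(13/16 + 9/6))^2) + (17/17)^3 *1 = 13245/1369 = 9.67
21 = 21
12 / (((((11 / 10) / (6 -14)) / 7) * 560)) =-12 / 11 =-1.09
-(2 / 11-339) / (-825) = -3727 / 9075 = -0.41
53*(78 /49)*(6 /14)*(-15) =-186030 /343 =-542.36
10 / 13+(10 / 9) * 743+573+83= 173432 / 117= 1482.32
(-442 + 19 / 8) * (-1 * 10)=4396.25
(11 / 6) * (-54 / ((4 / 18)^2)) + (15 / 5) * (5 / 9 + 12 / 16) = -12005 / 6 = -2000.83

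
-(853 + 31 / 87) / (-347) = 74242 / 30189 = 2.46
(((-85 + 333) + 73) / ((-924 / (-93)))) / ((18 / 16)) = 6634 / 231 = 28.72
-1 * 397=-397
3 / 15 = 1 / 5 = 0.20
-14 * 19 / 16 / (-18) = 133 / 144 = 0.92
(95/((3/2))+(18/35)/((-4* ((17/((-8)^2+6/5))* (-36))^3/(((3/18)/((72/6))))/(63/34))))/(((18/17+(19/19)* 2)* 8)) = 68554041130747/26487751680000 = 2.59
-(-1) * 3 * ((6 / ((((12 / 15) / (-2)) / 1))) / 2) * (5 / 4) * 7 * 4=-1575 / 2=-787.50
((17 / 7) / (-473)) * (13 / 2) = -221 / 6622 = -0.03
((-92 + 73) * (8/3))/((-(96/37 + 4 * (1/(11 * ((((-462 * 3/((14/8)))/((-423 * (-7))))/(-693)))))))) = 123728/2307033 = 0.05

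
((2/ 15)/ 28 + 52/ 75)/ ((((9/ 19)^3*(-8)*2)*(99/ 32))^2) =68969261546/ 2734542951525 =0.03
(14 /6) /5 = 7 /15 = 0.47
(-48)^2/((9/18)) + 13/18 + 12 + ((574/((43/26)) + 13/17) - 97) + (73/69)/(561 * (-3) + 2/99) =245640244370113/50423363910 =4871.56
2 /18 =1 /9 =0.11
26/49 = 0.53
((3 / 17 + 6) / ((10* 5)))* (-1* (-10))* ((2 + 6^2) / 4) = 399 / 34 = 11.74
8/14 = 4/7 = 0.57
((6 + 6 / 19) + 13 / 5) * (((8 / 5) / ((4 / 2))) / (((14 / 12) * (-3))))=-968 / 475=-2.04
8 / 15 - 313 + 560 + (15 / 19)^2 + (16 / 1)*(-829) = -70480792 / 5415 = -13015.84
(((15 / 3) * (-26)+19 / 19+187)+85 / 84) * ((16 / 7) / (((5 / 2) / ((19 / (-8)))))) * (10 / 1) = -188366 / 147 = -1281.40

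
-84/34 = -42/17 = -2.47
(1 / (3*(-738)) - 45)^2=9926336161 / 4901796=2025.04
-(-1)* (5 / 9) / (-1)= -5 / 9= -0.56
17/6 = 2.83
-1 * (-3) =3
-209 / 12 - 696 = -8561 / 12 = -713.42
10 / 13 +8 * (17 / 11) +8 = 3022 / 143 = 21.13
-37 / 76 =-0.49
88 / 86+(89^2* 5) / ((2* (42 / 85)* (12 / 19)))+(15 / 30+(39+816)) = 2787494369 / 43344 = 64310.96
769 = 769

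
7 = 7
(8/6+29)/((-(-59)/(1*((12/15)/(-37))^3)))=-5824/1120697625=-0.00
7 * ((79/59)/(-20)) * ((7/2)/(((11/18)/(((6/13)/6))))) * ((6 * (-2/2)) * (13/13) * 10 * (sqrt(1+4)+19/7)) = 104517 * sqrt(5)/8437+283689/8437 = 61.32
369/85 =4.34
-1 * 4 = -4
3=3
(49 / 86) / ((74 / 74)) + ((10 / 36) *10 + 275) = 215441 / 774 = 278.35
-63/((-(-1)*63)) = -1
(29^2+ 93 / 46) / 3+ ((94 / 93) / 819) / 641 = 631102984195 / 2245860162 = 281.01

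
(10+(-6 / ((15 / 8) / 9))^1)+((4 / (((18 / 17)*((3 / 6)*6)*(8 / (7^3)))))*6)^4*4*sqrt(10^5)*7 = -94 / 5+202306675955076175*sqrt(10) / 6561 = 97507983824956.18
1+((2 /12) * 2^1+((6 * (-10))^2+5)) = 10819 /3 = 3606.33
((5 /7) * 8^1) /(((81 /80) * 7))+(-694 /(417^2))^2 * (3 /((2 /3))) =1194669531938 /1481631831729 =0.81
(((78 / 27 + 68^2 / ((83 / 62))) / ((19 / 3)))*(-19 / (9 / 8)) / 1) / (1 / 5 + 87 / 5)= -12911750 / 24651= -523.78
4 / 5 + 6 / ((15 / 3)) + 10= 12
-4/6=-2/3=-0.67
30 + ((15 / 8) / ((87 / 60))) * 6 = 1095 / 29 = 37.76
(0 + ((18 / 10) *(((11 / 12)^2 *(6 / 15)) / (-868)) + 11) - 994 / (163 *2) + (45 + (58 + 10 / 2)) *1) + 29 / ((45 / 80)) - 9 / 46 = 980008626539 / 5857437600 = 167.31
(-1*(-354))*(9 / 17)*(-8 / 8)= -187.41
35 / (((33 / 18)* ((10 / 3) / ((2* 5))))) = 630 / 11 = 57.27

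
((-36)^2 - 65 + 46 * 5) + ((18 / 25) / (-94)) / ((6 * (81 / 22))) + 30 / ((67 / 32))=3135920338 / 2125575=1475.33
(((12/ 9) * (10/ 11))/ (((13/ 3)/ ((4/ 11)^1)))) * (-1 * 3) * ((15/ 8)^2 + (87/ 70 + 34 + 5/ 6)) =-24187/ 2002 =-12.08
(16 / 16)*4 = 4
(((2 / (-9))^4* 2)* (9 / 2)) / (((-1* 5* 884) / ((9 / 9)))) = -4 / 805545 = -0.00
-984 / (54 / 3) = -164 / 3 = -54.67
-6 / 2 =-3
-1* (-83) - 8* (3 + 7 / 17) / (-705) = 995219 / 11985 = 83.04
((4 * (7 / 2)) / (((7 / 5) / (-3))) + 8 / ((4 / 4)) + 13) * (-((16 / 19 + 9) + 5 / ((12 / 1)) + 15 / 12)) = 1968 / 19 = 103.58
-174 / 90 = -29 / 15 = -1.93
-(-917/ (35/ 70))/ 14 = 131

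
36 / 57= 12 / 19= 0.63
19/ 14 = 1.36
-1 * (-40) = 40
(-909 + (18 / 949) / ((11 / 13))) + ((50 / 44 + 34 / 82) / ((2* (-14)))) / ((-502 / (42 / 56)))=-3365148790131 / 3702125504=-908.98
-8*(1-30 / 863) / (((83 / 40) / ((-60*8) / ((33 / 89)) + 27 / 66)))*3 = 14447.99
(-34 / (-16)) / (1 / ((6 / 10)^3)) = 459 / 1000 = 0.46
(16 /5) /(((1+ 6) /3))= 48 /35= 1.37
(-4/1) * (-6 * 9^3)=17496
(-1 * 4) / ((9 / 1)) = -4 / 9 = -0.44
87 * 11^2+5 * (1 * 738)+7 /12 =170611 /12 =14217.58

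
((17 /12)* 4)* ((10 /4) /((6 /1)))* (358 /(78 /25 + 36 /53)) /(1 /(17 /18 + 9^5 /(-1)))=-21427225541875 /1631016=-13137348.46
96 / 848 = 6 / 53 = 0.11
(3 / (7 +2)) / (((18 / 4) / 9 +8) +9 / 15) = 10 / 273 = 0.04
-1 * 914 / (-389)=914 / 389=2.35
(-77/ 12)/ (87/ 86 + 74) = -3311/ 38706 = -0.09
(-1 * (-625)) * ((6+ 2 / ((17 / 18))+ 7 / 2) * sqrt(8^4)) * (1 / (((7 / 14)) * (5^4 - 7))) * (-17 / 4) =-1975000 / 309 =-6391.59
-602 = -602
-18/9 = -2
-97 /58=-1.67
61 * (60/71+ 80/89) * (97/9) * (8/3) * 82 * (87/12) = 1817661.00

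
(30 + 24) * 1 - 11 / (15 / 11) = 689 / 15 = 45.93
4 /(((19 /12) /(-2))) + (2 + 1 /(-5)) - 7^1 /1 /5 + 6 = 128 /95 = 1.35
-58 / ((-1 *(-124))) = -29 / 62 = -0.47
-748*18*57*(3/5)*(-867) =399226449.60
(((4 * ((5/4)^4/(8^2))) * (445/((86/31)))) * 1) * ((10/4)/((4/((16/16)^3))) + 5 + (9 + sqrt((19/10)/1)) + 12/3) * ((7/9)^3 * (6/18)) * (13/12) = 7688988125 * sqrt(190)/18489212928 + 5728296153125/73956851712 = 83.19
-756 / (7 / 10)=-1080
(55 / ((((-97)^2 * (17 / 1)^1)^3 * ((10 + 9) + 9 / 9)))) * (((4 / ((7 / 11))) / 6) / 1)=121 / 171880441329079434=0.00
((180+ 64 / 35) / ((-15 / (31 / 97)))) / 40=-49321 / 509250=-0.10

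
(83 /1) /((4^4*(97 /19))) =1577 /24832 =0.06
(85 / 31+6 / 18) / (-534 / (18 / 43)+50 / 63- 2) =-0.00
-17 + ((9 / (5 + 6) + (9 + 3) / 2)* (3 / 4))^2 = 9.15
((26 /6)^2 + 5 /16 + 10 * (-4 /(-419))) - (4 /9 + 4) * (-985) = 265295191 /60336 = 4396.96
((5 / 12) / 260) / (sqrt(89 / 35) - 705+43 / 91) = -140245 / 61654912299 - 91 * sqrt(3115) / 986478596784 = -0.00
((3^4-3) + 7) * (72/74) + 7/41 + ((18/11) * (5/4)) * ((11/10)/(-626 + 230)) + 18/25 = 83.59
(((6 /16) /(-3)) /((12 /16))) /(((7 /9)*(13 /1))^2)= -27 /16562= -0.00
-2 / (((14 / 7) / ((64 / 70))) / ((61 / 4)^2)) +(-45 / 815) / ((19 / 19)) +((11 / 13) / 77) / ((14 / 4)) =-110414221 / 519155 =-212.68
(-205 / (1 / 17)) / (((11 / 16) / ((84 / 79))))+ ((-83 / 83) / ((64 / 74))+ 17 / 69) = -10343664541 / 1918752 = -5390.83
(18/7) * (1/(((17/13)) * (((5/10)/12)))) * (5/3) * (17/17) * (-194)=-1815840/119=-15259.16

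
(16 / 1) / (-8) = -2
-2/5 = -0.40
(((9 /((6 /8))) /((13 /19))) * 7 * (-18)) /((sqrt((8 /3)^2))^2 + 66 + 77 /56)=-2068416 /69719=-29.67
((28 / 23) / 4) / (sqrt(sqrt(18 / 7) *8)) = 7 *14^(1 / 4) *sqrt(3) / 276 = 0.08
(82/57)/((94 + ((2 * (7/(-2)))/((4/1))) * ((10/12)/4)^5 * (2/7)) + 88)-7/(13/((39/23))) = -1146446739813/1266597308807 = -0.91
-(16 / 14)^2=-64 / 49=-1.31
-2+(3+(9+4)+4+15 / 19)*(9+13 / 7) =1566 / 7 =223.71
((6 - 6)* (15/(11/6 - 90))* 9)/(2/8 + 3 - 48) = 0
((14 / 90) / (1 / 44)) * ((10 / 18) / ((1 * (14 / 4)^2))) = 176 / 567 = 0.31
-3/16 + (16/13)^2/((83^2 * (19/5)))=-66341257/353929264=-0.19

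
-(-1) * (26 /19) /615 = 0.00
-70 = -70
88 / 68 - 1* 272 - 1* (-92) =-3038 / 17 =-178.71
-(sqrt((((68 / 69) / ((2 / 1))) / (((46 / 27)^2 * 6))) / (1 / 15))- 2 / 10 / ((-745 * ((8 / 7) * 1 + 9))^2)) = 49 / 13989405125- 9 * sqrt(5865) / 1058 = -0.65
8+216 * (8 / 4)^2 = 872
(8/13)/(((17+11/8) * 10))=32/9555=0.00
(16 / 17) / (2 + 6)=2 / 17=0.12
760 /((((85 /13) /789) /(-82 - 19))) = -157465464 /17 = -9262674.35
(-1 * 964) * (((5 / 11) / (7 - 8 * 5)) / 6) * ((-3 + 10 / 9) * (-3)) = 40970 / 3267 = 12.54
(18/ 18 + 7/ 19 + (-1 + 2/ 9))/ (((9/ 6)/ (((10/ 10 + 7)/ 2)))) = 808/ 513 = 1.58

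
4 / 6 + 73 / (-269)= 319 / 807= 0.40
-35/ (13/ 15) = -40.38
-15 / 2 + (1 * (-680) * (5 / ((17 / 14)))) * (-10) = 55985 / 2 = 27992.50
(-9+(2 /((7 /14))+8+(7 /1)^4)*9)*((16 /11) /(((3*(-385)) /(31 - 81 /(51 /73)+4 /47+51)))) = 3131856576 /3383765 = 925.55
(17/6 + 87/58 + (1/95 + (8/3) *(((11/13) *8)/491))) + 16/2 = 22522274/1819155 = 12.38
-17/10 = -1.70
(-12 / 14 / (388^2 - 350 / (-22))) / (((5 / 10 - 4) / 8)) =352 / 27050597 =0.00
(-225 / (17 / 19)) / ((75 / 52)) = -2964 / 17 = -174.35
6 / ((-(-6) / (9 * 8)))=72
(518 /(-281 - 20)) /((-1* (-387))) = -74 /16641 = -0.00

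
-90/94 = -45/47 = -0.96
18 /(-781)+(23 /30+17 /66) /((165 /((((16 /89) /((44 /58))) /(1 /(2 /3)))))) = -125275814 /5677147575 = -0.02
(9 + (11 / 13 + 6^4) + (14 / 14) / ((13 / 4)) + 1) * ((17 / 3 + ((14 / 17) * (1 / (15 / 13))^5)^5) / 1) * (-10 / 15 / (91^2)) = -69177409673326609289317584555924786921802 / 115790645485626507692727148532867431640625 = -0.60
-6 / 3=-2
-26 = -26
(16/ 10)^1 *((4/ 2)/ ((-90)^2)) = 0.00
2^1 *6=12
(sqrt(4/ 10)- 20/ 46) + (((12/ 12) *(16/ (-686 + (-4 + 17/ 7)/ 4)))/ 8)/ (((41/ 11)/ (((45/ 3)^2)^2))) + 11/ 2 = -1250910893/ 36247034 + sqrt(10)/ 5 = -33.88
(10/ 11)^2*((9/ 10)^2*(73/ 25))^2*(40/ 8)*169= 5908843161/ 1512500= 3906.67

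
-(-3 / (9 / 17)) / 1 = 17 / 3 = 5.67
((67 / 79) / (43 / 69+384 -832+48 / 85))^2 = 154413632025 / 42858806979073969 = 0.00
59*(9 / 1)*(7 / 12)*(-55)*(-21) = 1431045 / 4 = 357761.25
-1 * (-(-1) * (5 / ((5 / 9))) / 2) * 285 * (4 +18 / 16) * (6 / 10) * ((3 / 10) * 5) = -189297 / 32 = -5915.53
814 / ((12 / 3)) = 407 / 2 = 203.50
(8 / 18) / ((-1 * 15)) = -4 / 135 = -0.03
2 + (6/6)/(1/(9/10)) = 29/10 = 2.90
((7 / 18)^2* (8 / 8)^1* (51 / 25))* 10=833 / 270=3.09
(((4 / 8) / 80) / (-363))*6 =-1 / 9680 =-0.00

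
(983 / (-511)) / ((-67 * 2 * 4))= 983 / 273896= 0.00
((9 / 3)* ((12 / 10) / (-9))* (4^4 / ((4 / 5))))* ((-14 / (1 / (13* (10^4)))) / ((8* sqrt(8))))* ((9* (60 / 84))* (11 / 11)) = 46800000* sqrt(2) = 66185194.72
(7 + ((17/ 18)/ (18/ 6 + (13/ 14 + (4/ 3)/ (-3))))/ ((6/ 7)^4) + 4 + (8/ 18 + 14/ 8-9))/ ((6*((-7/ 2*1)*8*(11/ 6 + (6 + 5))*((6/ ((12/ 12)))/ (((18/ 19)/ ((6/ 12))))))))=-2672123/ 3884370336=-0.00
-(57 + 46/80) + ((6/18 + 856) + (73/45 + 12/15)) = 57685/72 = 801.18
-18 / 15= -6 / 5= -1.20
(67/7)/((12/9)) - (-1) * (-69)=-61.82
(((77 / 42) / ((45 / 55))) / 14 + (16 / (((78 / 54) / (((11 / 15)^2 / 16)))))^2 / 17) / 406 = 228339221 / 551141955000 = 0.00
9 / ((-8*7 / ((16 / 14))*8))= -9 / 392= -0.02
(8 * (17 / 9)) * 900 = 13600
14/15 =0.93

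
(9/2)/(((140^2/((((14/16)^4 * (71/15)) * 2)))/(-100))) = -10437/81920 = -0.13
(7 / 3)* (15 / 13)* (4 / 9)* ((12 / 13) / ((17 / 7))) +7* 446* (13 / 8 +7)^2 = 64055852539 / 275808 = 232247.99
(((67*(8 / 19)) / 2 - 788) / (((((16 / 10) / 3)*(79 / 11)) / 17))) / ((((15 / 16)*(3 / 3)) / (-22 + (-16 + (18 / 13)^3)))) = 427042331584 / 3297697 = 129497.14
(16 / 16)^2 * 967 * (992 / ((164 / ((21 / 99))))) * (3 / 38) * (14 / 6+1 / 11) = 67148480 / 282777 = 237.46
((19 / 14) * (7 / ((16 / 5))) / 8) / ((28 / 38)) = 1805 / 3584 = 0.50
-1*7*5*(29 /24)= -1015 /24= -42.29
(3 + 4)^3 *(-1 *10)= -3430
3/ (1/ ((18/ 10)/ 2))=27/ 10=2.70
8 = 8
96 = 96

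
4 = 4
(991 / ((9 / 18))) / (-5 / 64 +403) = 126848 / 25787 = 4.92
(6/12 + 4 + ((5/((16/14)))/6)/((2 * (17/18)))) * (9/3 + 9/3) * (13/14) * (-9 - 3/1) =-155493/476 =-326.67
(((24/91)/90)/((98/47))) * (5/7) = 94/93639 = 0.00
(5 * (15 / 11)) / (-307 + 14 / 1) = -75 / 3223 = -0.02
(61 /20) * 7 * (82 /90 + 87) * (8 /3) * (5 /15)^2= 556.12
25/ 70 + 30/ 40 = 31/ 28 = 1.11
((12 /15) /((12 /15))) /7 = 1 /7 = 0.14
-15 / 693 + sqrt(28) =-5 / 231 + 2 * sqrt(7) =5.27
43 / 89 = 0.48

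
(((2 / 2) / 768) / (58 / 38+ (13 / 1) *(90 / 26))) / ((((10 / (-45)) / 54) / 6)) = -4617 / 113152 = -0.04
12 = 12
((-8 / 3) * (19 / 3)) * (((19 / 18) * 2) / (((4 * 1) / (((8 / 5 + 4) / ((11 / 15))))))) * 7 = -141512 / 297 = -476.47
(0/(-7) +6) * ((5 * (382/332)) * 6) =17190/83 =207.11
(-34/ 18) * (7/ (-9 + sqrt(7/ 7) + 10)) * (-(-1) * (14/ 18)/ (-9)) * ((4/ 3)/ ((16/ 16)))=1666/ 2187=0.76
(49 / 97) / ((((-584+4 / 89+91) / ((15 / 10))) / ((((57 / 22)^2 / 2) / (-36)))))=4722963 / 32955993664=0.00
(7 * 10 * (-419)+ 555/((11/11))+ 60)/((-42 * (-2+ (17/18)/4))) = -344580/889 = -387.60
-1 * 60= -60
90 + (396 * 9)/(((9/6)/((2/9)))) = 618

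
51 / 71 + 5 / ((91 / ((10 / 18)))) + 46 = 46.75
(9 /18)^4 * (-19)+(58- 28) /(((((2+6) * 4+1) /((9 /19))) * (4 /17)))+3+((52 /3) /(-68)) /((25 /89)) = 11661767 /4263600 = 2.74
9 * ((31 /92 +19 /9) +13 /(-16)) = 14.72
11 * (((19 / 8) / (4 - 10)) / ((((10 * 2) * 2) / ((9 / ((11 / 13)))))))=-741 / 640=-1.16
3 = 3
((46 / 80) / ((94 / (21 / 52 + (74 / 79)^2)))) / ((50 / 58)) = 277347271 / 30506008000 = 0.01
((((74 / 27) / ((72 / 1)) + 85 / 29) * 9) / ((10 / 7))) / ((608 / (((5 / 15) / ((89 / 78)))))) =7616063 / 847393920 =0.01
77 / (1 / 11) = 847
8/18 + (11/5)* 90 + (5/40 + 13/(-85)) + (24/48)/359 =435939991/2197080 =198.42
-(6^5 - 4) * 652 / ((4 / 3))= -3800508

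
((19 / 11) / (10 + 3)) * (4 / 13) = 76 / 1859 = 0.04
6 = 6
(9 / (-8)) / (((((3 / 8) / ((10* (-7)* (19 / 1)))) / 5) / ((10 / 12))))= 16625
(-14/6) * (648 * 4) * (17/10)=-51408/5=-10281.60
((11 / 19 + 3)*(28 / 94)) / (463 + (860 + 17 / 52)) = 0.00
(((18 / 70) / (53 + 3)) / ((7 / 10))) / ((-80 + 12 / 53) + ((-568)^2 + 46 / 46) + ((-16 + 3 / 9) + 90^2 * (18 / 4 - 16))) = 1431 / 50038692200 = 0.00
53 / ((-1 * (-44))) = 53 / 44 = 1.20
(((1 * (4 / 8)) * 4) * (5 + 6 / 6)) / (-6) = -2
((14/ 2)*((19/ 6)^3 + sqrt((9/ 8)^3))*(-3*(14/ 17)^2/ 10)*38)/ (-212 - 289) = 175959*sqrt(2)/ 1930520 + 44700103/ 13031010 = 3.56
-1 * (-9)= 9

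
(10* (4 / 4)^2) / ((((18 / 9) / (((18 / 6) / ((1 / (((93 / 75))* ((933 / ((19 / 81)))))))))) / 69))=484951941 / 95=5104757.27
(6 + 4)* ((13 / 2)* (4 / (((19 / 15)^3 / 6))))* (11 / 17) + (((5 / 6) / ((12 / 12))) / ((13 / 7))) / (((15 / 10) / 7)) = 6804622735 / 13642551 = 498.78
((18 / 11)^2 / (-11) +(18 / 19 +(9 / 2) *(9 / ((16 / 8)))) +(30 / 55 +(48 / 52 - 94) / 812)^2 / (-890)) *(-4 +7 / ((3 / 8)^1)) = 307.32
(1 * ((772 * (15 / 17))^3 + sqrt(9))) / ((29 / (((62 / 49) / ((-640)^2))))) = 48137926128909 / 1429785190400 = 33.67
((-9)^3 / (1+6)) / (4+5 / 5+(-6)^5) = 729 / 54397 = 0.01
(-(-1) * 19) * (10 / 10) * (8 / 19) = 8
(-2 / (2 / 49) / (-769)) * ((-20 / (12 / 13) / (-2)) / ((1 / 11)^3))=4239235 / 4614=918.78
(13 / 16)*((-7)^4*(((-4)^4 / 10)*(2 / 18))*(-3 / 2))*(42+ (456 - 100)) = -49691096 / 15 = -3312739.73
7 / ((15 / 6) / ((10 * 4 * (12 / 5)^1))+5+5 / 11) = 14784 / 11575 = 1.28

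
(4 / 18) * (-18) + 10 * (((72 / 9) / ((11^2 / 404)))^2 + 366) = 157985736 / 14641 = 10790.64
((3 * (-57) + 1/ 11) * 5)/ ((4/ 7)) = -16450/ 11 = -1495.45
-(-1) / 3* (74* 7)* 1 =518 / 3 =172.67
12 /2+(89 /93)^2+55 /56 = 3825335 /484344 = 7.90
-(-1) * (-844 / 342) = -422 / 171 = -2.47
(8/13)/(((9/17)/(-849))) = -38488/39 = -986.87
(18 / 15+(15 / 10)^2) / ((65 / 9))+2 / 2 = 1.48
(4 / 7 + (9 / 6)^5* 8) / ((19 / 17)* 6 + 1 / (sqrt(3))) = 4991319 / 541786 - 496213* sqrt(3) / 1083572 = 8.42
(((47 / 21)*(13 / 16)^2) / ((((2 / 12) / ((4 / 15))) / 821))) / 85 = 22.83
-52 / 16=-13 / 4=-3.25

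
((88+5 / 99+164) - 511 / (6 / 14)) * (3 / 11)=-93088 / 363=-256.44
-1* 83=-83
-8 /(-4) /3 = 2 /3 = 0.67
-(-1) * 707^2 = 499849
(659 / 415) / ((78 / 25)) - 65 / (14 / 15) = -1566505 / 22659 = -69.13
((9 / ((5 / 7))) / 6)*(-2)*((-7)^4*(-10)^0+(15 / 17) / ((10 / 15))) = -1715259 / 170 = -10089.76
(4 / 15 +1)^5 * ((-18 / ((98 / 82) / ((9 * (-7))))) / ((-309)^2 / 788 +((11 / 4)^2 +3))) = 639982451936 / 27248615625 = 23.49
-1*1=-1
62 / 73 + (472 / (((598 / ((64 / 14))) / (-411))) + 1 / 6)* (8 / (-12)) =1360511041 / 1375101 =989.39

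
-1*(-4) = 4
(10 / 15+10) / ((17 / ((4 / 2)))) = 64 / 51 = 1.25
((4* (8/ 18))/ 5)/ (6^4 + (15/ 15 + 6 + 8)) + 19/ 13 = 1121113/ 766935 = 1.46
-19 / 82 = -0.23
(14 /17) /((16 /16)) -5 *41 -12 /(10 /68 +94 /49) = -4094525 /19499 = -209.99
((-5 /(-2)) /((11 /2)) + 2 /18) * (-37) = -2072 /99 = -20.93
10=10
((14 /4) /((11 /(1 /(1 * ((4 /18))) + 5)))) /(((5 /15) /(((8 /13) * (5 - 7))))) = -1596 /143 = -11.16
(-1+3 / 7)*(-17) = 68 / 7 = 9.71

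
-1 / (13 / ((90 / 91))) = -90 / 1183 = -0.08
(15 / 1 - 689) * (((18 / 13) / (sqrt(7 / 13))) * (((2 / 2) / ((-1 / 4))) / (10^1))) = 24264 * sqrt(91) / 455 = 508.71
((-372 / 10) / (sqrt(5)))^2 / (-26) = -17298 / 1625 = -10.64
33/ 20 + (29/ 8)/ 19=1399/ 760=1.84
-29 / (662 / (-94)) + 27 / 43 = 67546 / 14233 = 4.75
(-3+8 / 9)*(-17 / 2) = 323 / 18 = 17.94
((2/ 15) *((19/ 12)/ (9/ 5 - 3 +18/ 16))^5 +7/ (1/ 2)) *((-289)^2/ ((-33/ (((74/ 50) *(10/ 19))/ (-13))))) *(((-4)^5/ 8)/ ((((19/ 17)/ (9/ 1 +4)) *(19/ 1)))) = 6643927252.59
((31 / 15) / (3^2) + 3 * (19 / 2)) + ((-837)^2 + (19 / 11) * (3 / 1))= 2080790647 / 2970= 700602.91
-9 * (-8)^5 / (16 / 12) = 221184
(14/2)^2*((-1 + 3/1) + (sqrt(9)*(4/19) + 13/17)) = 166.42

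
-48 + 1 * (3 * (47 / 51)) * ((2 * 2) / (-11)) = -9164 / 187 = -49.01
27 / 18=3 / 2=1.50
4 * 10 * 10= 400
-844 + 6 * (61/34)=-14165/17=-833.24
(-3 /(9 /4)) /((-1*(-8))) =-1 /6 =-0.17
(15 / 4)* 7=105 / 4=26.25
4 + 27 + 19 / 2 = 81 / 2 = 40.50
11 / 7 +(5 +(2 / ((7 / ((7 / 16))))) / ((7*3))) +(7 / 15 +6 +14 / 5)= 13309 / 840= 15.84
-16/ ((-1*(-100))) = -4/ 25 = -0.16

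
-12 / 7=-1.71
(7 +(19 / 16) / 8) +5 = 12.15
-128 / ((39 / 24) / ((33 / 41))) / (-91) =33792 / 48503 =0.70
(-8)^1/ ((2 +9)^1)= -0.73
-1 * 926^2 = -857476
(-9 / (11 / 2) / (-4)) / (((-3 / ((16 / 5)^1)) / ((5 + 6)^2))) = -264 / 5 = -52.80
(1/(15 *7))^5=1/12762815625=0.00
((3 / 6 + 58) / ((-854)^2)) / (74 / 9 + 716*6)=1053 / 56504486416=0.00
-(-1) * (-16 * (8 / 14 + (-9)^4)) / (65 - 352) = 734896 / 2009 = 365.80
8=8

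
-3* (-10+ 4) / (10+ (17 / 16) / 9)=2592 / 1457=1.78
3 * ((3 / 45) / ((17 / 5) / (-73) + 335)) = 0.00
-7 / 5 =-1.40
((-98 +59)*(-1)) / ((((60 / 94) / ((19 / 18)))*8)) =11609 / 1440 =8.06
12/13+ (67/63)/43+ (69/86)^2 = 9640447/6057324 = 1.59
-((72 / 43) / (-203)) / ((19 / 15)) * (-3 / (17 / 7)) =-3240 / 402781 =-0.01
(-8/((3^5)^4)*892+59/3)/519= 68573419417/1809641104119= 0.04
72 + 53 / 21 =1565 / 21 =74.52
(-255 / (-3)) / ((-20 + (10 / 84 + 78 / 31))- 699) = -0.12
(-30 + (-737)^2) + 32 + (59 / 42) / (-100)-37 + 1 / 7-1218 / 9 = 2280594941 / 4200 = 542998.80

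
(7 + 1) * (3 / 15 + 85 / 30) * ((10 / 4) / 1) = 182 / 3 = 60.67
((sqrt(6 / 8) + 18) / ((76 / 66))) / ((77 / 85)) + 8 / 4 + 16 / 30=255 * sqrt(3) / 532 + 39479 / 1995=20.62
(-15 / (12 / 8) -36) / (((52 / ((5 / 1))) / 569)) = -65435 / 26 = -2516.73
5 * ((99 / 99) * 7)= 35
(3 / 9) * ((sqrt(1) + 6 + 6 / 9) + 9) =50 / 9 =5.56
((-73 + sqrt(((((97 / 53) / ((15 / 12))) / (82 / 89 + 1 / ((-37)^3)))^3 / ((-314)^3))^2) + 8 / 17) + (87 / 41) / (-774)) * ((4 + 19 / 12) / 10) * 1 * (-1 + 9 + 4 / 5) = -265261774401591337876219430229998374591033 / 744334024409189361251839370765026012500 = -356.37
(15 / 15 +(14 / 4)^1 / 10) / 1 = 27 / 20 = 1.35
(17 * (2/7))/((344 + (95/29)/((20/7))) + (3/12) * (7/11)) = 21692/1542135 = 0.01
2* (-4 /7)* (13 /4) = -26 /7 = -3.71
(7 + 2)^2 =81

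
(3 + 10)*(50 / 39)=50 / 3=16.67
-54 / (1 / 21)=-1134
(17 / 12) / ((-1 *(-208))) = 17 / 2496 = 0.01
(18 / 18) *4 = 4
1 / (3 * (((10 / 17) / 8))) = 68 / 15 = 4.53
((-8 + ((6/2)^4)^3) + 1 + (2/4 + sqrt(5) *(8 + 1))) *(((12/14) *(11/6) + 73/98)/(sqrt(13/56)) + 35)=(227 *sqrt(182) + 22295) *(18 *sqrt(5) + 1062869)/1274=21155896.59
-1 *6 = -6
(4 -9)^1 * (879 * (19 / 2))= -83505 / 2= -41752.50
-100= -100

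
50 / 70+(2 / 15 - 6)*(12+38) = -6145 / 21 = -292.62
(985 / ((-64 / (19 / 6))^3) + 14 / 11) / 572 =718406191 / 356272570368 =0.00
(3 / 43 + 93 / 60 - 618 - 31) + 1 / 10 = -556661 / 860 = -647.28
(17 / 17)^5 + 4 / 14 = 9 / 7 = 1.29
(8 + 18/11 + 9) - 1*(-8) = 293/11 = 26.64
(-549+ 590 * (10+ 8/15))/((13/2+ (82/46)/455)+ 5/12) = 711494420/869087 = 818.67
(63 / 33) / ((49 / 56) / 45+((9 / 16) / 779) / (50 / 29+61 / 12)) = 13951609560 / 142874897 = 97.65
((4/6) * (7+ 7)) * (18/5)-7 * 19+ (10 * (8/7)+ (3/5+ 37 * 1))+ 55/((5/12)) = 2857/35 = 81.63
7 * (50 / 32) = 175 / 16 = 10.94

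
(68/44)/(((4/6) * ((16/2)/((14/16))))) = 357/1408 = 0.25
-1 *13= -13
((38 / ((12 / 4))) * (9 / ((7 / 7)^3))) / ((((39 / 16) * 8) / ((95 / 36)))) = 1805 / 117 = 15.43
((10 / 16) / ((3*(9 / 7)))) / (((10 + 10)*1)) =7 / 864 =0.01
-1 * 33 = -33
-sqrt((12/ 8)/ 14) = -sqrt(21)/ 14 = -0.33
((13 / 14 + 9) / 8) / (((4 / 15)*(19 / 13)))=27105 / 8512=3.18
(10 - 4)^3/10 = 108/5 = 21.60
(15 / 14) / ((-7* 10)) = -3 / 196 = -0.02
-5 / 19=-0.26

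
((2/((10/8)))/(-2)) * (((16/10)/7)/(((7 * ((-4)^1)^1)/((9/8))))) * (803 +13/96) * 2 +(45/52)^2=12.55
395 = 395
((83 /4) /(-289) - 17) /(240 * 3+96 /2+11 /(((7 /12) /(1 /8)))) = -27629 /1246746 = -0.02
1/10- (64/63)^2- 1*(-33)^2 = -1089.93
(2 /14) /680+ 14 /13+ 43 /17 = 223173 /61880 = 3.61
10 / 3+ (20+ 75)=295 / 3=98.33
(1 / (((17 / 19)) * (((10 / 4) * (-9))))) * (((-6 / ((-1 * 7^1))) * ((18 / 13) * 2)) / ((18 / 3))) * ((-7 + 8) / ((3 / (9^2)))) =-4104 / 7735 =-0.53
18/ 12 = 3/ 2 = 1.50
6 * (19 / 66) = 19 / 11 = 1.73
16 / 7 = 2.29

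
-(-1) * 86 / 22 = 43 / 11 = 3.91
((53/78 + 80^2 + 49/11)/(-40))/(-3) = 1099121/20592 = 53.38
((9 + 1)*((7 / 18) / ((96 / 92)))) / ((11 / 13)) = 10465 / 2376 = 4.40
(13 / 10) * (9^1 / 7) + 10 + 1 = 887 / 70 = 12.67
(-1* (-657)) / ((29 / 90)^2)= 5321700 / 841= 6327.82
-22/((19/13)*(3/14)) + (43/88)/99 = -11626799/165528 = -70.24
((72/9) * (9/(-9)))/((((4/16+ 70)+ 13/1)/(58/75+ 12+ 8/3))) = -12352/8325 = -1.48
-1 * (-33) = 33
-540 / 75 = -36 / 5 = -7.20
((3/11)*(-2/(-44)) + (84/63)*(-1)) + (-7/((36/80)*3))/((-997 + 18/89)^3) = -9960861714636161/7540756656399450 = -1.32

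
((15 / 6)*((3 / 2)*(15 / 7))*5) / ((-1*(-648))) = 125 / 2016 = 0.06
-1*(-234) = 234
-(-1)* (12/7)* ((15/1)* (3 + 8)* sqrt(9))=5940/7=848.57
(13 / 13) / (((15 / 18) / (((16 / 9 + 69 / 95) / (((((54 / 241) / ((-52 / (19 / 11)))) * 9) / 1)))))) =-295141132 / 6579225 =-44.86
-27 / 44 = -0.61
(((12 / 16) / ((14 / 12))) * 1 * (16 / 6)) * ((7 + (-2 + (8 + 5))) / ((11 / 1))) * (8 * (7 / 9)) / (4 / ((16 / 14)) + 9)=384 / 275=1.40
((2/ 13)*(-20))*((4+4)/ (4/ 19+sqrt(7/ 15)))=364800/ 29731 - 115520*sqrt(105)/ 29731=-27.54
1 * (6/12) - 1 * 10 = -19/2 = -9.50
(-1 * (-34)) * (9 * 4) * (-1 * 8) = -9792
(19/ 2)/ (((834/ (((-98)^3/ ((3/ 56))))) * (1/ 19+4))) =-49381.63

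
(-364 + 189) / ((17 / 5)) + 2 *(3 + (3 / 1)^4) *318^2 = 288809269 / 17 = 16988780.53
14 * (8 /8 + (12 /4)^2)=140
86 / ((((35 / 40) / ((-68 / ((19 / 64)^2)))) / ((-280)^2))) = -2146225356800 / 361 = -5945222595.01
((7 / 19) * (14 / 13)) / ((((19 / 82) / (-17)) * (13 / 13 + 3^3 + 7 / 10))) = -4760 / 4693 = -1.01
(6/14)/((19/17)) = 51/133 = 0.38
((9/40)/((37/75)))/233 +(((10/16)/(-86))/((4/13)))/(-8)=931885/189799936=0.00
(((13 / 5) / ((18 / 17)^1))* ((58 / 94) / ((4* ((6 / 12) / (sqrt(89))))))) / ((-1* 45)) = -0.16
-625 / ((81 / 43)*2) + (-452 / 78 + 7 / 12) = -171.11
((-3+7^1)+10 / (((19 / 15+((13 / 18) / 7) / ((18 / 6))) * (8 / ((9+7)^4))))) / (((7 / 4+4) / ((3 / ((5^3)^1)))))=1858063632 / 7069625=262.82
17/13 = 1.31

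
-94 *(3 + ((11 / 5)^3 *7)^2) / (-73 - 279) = 1020527027 / 687500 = 1484.40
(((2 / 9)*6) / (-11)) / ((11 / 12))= -16 / 121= -0.13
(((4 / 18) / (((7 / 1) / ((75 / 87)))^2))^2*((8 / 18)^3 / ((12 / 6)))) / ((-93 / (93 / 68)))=-12500000 / 1704690811383273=-0.00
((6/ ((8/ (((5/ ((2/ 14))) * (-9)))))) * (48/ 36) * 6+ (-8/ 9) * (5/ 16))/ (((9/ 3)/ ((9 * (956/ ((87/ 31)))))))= -504182450/ 261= -1931733.52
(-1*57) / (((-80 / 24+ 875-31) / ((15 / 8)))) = -2565 / 20176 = -0.13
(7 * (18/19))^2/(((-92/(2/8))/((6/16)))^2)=35721/782209024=0.00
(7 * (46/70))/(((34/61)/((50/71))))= 7015/1207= 5.81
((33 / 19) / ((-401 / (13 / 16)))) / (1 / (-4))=429 / 30476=0.01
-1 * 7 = -7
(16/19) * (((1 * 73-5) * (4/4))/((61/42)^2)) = 1919232/70699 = 27.15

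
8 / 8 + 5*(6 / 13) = 43 / 13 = 3.31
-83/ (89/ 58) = -4814/ 89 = -54.09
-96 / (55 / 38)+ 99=1797 / 55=32.67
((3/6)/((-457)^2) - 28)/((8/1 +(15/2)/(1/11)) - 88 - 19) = 11695543/6892017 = 1.70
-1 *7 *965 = -6755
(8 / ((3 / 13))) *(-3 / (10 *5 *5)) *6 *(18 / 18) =-2.50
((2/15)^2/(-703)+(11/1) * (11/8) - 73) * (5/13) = -73235057/3290040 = -22.26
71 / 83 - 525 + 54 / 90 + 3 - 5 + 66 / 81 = -5879597 / 11205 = -524.73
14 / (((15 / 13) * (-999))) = -182 / 14985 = -0.01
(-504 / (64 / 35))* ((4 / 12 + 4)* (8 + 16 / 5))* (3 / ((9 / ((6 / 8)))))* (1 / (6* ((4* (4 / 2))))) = -69.67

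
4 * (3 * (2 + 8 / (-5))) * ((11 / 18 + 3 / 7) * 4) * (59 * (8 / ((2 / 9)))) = 1483968 / 35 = 42399.09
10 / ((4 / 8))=20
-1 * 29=-29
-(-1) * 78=78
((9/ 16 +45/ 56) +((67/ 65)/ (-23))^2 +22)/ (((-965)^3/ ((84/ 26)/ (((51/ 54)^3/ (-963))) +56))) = 24265702046579549/ 256557336043323331250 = 0.00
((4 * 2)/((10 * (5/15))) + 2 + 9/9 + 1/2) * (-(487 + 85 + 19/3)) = -20473/6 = -3412.17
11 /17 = 0.65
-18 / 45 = -2 / 5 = -0.40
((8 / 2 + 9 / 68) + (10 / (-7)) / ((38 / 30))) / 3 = 27173 / 27132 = 1.00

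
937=937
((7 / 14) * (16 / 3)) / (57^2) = 8 / 9747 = 0.00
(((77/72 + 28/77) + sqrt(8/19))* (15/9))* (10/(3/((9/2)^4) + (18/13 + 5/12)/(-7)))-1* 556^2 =-27079714741/87571-1061424* sqrt(38)/151259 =-309274.79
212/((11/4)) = 77.09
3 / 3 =1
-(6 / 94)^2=-0.00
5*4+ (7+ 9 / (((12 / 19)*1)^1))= 165 / 4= 41.25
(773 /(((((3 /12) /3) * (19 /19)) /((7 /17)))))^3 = 273764001365568 /4913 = 55722369502.46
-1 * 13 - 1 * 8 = -21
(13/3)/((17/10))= 130/51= 2.55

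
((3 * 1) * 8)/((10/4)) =48/5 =9.60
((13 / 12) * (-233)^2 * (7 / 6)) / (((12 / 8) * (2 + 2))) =11435.88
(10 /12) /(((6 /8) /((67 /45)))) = 1.65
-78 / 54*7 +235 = 2024 / 9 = 224.89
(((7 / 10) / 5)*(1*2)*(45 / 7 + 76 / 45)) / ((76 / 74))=94609 / 42750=2.21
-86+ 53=-33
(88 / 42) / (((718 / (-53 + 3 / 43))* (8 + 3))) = -4552 / 324177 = -0.01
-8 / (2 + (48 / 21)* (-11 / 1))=28 / 81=0.35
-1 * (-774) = 774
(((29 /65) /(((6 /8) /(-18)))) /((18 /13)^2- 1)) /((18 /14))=-21112 /2325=-9.08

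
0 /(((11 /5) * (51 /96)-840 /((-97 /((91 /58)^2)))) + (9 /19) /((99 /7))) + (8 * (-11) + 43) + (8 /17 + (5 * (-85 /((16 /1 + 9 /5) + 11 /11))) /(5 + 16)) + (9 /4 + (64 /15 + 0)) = -13117567 /335580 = -39.09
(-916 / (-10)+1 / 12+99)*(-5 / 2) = -11441 / 24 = -476.71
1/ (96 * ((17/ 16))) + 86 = 8773/ 102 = 86.01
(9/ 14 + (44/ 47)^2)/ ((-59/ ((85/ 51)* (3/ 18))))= -234925/ 32843412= -0.01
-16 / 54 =-8 / 27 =-0.30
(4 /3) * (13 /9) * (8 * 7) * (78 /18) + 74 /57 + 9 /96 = 23085001 /49248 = 468.75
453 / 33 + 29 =470 / 11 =42.73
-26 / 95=-0.27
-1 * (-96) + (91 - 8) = 179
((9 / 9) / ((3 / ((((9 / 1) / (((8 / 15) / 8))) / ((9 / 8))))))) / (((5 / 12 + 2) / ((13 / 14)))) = 3120 / 203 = 15.37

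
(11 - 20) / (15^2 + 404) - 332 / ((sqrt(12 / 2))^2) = -104441 / 1887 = -55.35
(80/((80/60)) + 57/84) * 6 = 5097/14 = 364.07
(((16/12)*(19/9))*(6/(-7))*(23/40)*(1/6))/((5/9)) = -437/1050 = -0.42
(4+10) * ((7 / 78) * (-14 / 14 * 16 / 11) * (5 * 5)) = -45.69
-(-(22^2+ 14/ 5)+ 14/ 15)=7288/ 15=485.87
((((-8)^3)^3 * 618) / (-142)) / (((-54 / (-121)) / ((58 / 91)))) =48509910777856 / 58149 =834234651.98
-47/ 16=-2.94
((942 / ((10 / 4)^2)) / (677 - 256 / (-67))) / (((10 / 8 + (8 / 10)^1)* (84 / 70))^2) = 1683040 / 46007289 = 0.04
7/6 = 1.17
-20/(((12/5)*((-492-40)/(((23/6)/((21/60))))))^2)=-0.00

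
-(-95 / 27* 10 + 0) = 950 / 27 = 35.19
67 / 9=7.44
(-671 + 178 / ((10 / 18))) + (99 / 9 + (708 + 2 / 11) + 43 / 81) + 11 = 1693402 / 4455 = 380.11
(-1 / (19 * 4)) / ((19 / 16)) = -4 / 361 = -0.01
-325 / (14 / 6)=-975 / 7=-139.29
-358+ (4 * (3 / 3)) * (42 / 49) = -2482 / 7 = -354.57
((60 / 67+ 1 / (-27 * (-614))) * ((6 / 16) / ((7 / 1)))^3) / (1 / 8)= 994747 / 903061376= 0.00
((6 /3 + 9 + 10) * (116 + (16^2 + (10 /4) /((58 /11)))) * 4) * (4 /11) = 11377.39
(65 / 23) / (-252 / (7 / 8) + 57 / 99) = -429 / 43631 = -0.01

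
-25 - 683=-708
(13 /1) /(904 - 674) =13 /230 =0.06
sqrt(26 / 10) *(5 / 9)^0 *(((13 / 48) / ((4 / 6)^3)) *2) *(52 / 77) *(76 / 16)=28899 *sqrt(65) / 24640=9.46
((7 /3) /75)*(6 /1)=14 /75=0.19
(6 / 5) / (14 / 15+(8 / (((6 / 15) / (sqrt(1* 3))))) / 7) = -3087 / 65099+9450* sqrt(3) / 65099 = 0.20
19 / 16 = 1.19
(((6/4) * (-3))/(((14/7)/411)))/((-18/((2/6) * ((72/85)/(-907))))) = -1233/77095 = -0.02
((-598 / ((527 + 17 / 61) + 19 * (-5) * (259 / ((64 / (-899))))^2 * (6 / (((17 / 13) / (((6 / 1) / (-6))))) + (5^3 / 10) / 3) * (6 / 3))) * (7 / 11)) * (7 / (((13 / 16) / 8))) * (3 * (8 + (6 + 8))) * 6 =-132350730043392 / 13509554370186929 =-0.01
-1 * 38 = -38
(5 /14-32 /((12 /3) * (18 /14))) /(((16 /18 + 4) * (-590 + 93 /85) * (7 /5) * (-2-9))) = -0.00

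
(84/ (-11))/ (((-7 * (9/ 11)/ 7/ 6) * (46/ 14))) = 392/ 23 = 17.04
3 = 3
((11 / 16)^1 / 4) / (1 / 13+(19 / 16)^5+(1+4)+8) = 2342912 / 210447207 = 0.01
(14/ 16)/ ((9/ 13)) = 91/ 72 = 1.26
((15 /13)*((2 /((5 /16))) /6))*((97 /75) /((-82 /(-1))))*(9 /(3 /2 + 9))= 1552 /93275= 0.02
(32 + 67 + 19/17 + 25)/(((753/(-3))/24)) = -51048/4267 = -11.96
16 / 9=1.78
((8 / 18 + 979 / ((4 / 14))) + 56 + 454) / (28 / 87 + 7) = 2055085 / 3822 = 537.70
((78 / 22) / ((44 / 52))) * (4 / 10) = 1014 / 605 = 1.68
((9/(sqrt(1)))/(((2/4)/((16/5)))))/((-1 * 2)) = -144/5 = -28.80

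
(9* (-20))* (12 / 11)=-2160 / 11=-196.36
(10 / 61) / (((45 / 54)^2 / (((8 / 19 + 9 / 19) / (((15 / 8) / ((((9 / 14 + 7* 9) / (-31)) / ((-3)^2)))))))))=-161568 / 6287575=-0.03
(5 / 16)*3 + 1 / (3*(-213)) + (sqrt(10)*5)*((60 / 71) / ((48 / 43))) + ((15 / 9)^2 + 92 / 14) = 736087 / 71568 + 1075*sqrt(10) / 284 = 22.26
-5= -5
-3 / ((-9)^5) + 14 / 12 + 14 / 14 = 2.17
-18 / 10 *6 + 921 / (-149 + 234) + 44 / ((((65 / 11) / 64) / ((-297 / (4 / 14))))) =-109478469 / 221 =-495377.69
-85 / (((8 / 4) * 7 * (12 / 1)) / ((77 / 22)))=-85 / 48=-1.77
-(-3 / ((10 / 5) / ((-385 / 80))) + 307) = -10055 / 32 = -314.22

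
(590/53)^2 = 348100/2809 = 123.92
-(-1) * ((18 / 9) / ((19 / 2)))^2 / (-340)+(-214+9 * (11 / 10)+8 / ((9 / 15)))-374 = -20795843 / 36822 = -564.77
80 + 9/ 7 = 569/ 7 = 81.29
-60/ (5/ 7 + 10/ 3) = -252/ 17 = -14.82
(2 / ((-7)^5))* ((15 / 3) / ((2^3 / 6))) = -15 / 33614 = -0.00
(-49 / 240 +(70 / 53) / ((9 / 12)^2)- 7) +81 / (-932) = -43950203 / 8891280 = -4.94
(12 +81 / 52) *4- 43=146 / 13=11.23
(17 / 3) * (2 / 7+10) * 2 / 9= 272 / 21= 12.95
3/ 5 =0.60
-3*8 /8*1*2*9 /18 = -3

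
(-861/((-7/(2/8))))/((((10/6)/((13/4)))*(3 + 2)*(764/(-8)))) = -0.13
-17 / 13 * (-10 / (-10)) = -17 / 13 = -1.31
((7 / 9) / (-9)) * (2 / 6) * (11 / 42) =-11 / 1458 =-0.01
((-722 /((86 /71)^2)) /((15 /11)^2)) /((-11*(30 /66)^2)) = 116.44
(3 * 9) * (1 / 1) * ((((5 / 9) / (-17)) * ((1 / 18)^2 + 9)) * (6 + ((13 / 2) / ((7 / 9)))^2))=-72268675 / 119952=-602.48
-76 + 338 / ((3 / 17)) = 5518 / 3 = 1839.33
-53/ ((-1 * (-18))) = -2.94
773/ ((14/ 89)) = 68797/ 14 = 4914.07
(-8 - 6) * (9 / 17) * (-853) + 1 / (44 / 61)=4730069 / 748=6323.62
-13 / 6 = -2.17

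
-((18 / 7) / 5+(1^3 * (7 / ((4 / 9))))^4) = -551358243 / 8960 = -61535.52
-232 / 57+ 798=45254 / 57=793.93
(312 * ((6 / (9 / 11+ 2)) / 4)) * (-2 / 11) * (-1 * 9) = 8424 / 31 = 271.74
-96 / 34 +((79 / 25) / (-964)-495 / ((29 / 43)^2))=-375953971763 / 344557700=-1091.12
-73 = -73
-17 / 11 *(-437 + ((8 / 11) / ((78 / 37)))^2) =1366868221 / 2024451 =675.18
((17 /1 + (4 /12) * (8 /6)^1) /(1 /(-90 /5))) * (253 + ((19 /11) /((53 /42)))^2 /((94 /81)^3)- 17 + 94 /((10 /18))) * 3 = -67546676921433879 /176441478235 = -382827.65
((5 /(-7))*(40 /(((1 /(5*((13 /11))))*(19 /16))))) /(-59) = 208000 /86317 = 2.41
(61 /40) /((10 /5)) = 61 /80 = 0.76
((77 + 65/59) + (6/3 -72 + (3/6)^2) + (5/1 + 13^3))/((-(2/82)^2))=-876881883/236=-3715601.20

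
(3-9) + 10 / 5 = -4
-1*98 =-98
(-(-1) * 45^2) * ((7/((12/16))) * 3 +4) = 64800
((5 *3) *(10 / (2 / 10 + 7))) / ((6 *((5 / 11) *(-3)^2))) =275 / 324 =0.85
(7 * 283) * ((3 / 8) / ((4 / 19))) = 112917 / 32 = 3528.66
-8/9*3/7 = -0.38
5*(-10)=-50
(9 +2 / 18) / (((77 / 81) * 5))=738 / 385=1.92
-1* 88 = -88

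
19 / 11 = 1.73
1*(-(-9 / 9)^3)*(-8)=-8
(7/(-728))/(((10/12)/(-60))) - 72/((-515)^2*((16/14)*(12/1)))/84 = 38192387/55166800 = 0.69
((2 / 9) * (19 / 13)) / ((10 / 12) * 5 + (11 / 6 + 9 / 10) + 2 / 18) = 380 / 8203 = 0.05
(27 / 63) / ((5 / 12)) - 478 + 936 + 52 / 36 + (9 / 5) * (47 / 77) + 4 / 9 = 228698 / 495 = 462.02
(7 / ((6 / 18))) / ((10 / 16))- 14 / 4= 301 / 10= 30.10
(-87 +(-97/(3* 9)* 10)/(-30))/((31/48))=-111200/837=-132.86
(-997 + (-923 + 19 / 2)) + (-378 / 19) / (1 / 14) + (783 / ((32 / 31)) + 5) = -866701 / 608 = -1425.50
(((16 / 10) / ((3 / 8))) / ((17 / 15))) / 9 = 64 / 153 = 0.42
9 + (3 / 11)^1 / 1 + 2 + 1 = 135 / 11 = 12.27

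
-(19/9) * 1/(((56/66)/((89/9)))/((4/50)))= -18601/9450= -1.97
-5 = -5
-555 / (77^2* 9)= -185 / 17787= -0.01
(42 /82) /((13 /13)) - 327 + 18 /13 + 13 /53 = -9176911 /28249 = -324.86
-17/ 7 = -2.43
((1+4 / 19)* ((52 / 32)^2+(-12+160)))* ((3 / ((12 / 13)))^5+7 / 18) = 741779340203 / 11206656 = 66190.96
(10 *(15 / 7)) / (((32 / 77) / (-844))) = -174075 / 4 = -43518.75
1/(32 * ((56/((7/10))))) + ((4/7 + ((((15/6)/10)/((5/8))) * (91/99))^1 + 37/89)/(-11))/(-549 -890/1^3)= 238040893/499858039296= 0.00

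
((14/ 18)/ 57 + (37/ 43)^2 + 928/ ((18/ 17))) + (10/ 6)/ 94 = 877.22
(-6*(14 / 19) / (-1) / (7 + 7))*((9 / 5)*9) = 486 / 95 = 5.12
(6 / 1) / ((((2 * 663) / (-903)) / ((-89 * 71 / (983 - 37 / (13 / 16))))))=815151 / 29597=27.54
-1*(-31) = 31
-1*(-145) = 145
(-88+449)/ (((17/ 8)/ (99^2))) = 1665016.94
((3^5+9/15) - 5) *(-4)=-4772/5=-954.40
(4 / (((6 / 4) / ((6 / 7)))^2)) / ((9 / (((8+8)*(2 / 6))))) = 1024 / 1323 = 0.77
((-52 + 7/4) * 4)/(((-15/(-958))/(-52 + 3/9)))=1989766/3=663255.33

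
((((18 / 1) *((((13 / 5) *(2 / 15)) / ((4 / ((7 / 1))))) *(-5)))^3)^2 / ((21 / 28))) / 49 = 720938988.39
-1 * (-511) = 511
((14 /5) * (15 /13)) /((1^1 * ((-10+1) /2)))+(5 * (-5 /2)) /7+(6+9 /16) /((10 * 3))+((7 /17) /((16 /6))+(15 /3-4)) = -167893 /148512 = -1.13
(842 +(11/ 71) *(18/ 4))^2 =14319233569/ 20164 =710138.54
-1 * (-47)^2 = -2209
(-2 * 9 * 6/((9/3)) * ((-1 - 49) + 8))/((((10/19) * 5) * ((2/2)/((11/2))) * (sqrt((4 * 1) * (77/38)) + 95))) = 9506574/285535 - 26334 * sqrt(2926)/1427675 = 32.30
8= 8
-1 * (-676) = 676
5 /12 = 0.42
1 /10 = 0.10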